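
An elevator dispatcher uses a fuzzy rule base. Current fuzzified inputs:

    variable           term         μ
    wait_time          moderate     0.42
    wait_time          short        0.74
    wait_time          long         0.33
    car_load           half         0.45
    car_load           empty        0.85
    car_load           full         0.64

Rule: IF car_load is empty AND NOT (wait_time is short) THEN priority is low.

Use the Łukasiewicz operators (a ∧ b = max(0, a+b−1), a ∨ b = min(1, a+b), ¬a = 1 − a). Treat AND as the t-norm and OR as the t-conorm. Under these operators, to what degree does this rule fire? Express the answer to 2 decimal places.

0.11

firing strength: empty=0.85, ¬short=1−0.74=0.26; AND[max(0, a+b−1)] → w = 0.11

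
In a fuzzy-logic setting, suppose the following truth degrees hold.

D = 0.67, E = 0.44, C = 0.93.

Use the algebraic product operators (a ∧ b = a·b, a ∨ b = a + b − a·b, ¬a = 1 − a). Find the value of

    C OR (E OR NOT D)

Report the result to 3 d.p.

0.974

NOT D = 1 − 0.6700 = 0.3300
E OR NOT D = a + b − a·b on (0.4400, 0.3300) = 0.6248
C OR (E OR NOT D) = a + b − a·b on (0.9300, 0.6248) = 0.9737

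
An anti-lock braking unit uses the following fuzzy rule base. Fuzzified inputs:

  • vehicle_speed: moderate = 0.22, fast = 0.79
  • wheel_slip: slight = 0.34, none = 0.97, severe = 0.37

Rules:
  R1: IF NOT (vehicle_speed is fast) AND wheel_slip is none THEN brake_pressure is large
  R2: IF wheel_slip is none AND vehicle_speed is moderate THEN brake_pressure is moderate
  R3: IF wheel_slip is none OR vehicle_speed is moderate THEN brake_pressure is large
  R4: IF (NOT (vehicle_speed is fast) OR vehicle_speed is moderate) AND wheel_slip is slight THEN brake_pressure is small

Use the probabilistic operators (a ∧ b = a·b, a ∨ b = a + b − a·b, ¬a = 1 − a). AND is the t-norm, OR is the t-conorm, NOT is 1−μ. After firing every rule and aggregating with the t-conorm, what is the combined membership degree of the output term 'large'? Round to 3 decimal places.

R1: ¬fast=1−0.79=0.21, none=0.97; AND[a·b] → w = 0.2037
R2: none=0.97, moderate=0.22; AND[a·b] → w = 0.2134
R3: none=0.97, moderate=0.22; OR[a + b − a·b] → w = 0.9766
R4: (¬fast=1−0.79=0.21 OR moderate=0.22) = 0.3838; AND[a·b] with slight=0.34 → w = 0.1305
Rules with consequent 'large': {R1, R3} → strengths 0.2037, 0.9766
Aggregate via t-conorm [a + b − a·b]: 0.9814

0.981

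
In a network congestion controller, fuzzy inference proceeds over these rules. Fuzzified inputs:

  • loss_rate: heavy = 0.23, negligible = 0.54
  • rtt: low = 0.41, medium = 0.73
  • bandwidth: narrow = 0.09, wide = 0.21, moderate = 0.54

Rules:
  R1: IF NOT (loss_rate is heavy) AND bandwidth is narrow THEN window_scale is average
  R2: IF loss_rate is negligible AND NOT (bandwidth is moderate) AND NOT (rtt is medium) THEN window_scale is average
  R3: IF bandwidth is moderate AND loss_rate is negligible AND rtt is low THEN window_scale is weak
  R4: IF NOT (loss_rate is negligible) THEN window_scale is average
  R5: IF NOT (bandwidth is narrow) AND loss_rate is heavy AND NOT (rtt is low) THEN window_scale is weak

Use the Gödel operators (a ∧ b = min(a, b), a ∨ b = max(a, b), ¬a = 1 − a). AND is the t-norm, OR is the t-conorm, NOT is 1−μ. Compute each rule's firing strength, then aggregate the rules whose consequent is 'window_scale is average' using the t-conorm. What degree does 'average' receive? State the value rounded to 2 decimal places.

R1: ¬heavy=1−0.23=0.77, narrow=0.09; AND[min(a, b)] → w = 0.09
R2: negligible=0.54, ¬moderate=1−0.54=0.46, ¬medium=1−0.73=0.27; AND[min(a, b)] → w = 0.27
R3: moderate=0.54, negligible=0.54, low=0.41; AND[min(a, b)] → w = 0.41
R4: ¬negligible=1−0.54=0.46 → w = 0.46
R5: ¬narrow=1−0.09=0.91, heavy=0.23, ¬low=1−0.41=0.59; AND[min(a, b)] → w = 0.23
Rules with consequent 'average': {R1, R2, R4} → strengths 0.09, 0.27, 0.46
Aggregate via t-conorm [max(a, b)]: 0.46

0.46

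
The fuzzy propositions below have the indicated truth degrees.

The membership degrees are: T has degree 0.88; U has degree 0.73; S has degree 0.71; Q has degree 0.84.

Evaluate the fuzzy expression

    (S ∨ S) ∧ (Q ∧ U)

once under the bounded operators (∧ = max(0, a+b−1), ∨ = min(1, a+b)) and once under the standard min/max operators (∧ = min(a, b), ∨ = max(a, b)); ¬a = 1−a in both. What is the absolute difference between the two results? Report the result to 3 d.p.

Under bounded:
  S ∨ S = min(1, a+b) on (0.71, 0.71) = 1.00
  Q ∧ U = max(0, a+b−1) on (0.84, 0.73) = 0.57
  (S ∨ S) ∧ (Q ∧ U) = max(0, a+b−1) on (1.00, 0.57) = 0.57
  → value = 0.5700
Under standard min/max:
  S ∨ S = max(a, b) on (0.71, 0.71) = 0.71
  Q ∧ U = min(a, b) on (0.84, 0.73) = 0.73
  (S ∨ S) ∧ (Q ∧ U) = min(a, b) on (0.71, 0.73) = 0.71
  → value = 0.7100
|0.5700 − 0.7100| = 0.140

0.140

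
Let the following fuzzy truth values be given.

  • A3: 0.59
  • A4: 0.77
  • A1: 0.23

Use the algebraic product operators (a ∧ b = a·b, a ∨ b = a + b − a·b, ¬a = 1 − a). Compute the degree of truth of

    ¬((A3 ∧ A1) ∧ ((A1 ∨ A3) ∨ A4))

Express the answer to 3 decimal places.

0.874

A3 ∧ A1 = a·b on (0.5900, 0.2300) = 0.1357
A1 ∨ A3 = a + b − a·b on (0.2300, 0.5900) = 0.6843
(A1 ∨ A3) ∨ A4 = a + b − a·b on (0.6843, 0.7700) = 0.9274
(A3 ∧ A1) ∧ ((A1 ∨ A3) ∨ A4) = a·b on (0.1357, 0.9274) = 0.1258
¬((A3 ∧ A1) ∧ ((A1 ∨ A3) ∨ A4)) = 1 − 0.1258 = 0.8742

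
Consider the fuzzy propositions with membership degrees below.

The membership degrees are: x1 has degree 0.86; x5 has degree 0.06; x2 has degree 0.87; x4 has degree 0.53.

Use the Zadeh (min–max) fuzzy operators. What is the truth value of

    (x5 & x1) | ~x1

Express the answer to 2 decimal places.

x5 & x1 = min(a, b) on (0.06, 0.86) = 0.06
~x1 = 1 − 0.86 = 0.14
(x5 & x1) | ~x1 = max(a, b) on (0.06, 0.14) = 0.14

0.14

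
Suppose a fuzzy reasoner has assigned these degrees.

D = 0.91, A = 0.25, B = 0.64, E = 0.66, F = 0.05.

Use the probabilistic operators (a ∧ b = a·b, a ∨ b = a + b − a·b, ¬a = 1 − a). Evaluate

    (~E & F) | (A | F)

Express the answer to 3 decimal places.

~E = 1 − 0.6600 = 0.3400
~E & F = a·b on (0.3400, 0.0500) = 0.0170
A | F = a + b − a·b on (0.2500, 0.0500) = 0.2875
(~E & F) | (A | F) = a + b − a·b on (0.0170, 0.2875) = 0.2996

0.300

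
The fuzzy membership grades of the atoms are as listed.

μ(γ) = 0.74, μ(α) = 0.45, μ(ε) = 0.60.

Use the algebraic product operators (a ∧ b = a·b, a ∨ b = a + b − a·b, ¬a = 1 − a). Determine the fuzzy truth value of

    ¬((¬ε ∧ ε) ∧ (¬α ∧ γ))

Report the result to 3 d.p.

¬ε = 1 − 0.6000 = 0.4000
¬ε ∧ ε = a·b on (0.4000, 0.6000) = 0.2400
¬α = 1 − 0.4500 = 0.5500
¬α ∧ γ = a·b on (0.5500, 0.7400) = 0.4070
(¬ε ∧ ε) ∧ (¬α ∧ γ) = a·b on (0.2400, 0.4070) = 0.0977
¬((¬ε ∧ ε) ∧ (¬α ∧ γ)) = 1 − 0.0977 = 0.9023

0.902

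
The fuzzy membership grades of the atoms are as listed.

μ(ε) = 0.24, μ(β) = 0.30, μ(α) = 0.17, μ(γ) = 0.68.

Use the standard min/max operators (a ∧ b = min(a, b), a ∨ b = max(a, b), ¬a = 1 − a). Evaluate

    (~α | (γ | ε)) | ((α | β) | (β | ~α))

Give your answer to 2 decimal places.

~α = 1 − 0.17 = 0.83
γ | ε = max(a, b) on (0.68, 0.24) = 0.68
~α | (γ | ε) = max(a, b) on (0.83, 0.68) = 0.83
α | β = max(a, b) on (0.17, 0.30) = 0.30
~α = 1 − 0.17 = 0.83
β | ~α = max(a, b) on (0.30, 0.83) = 0.83
(α | β) | (β | ~α) = max(a, b) on (0.30, 0.83) = 0.83
(~α | (γ | ε)) | ((α | β) | (β | ~α)) = max(a, b) on (0.83, 0.83) = 0.83

0.83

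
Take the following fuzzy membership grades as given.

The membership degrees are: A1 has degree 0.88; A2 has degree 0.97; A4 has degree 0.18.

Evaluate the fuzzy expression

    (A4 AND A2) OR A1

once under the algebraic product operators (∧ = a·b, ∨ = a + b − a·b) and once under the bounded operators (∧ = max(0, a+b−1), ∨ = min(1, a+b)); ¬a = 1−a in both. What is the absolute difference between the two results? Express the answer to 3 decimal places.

Under algebraic product:
  A4 AND A2 = a·b on (0.1800, 0.9700) = 0.1746
  (A4 AND A2) OR A1 = a + b − a·b on (0.1746, 0.8800) = 0.9010
  → value = 0.9010
Under bounded:
  A4 AND A2 = max(0, a+b−1) on (0.18, 0.97) = 0.15
  (A4 AND A2) OR A1 = min(1, a+b) on (0.15, 0.88) = 1.00
  → value = 1.0000
|0.9010 − 1.0000| = 0.099

0.099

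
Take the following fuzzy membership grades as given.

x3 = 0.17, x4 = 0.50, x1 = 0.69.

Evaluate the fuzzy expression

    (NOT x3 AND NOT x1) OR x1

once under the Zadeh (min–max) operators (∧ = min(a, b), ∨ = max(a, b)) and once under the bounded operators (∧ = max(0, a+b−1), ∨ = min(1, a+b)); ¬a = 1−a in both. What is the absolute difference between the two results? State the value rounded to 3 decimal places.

Under Zadeh (min–max):
  NOT x3 = 1 − 0.17 = 0.83
  NOT x1 = 1 − 0.69 = 0.31
  NOT x3 AND NOT x1 = min(a, b) on (0.83, 0.31) = 0.31
  (NOT x3 AND NOT x1) OR x1 = max(a, b) on (0.31, 0.69) = 0.69
  → value = 0.6900
Under bounded:
  NOT x3 = 1 − 0.17 = 0.83
  NOT x1 = 1 − 0.69 = 0.31
  NOT x3 AND NOT x1 = max(0, a+b−1) on (0.83, 0.31) = 0.14
  (NOT x3 AND NOT x1) OR x1 = min(1, a+b) on (0.14, 0.69) = 0.83
  → value = 0.8300
|0.6900 − 0.8300| = 0.140

0.140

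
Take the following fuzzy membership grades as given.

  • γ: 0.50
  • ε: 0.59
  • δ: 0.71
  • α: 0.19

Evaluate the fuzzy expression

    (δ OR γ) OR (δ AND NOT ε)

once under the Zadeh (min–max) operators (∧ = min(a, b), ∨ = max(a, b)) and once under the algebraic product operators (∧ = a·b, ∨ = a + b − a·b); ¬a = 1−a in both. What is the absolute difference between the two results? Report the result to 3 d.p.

0.187

Under Zadeh (min–max):
  δ OR γ = max(a, b) on (0.71, 0.50) = 0.71
  NOT ε = 1 − 0.59 = 0.41
  δ AND NOT ε = min(a, b) on (0.71, 0.41) = 0.41
  (δ OR γ) OR (δ AND NOT ε) = max(a, b) on (0.71, 0.41) = 0.71
  → value = 0.7100
Under algebraic product:
  δ OR γ = a + b − a·b on (0.7100, 0.5000) = 0.8550
  NOT ε = 1 − 0.5900 = 0.4100
  δ AND NOT ε = a·b on (0.7100, 0.4100) = 0.2911
  (δ OR γ) OR (δ AND NOT ε) = a + b − a·b on (0.8550, 0.2911) = 0.8972
  → value = 0.8972
|0.7100 − 0.8972| = 0.187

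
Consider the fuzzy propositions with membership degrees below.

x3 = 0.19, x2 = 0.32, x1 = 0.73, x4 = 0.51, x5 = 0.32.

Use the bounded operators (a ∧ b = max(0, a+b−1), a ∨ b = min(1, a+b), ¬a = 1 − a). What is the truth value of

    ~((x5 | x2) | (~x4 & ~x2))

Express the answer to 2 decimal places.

x5 | x2 = min(1, a+b) on (0.32, 0.32) = 0.64
~x4 = 1 − 0.51 = 0.49
~x2 = 1 − 0.32 = 0.68
~x4 & ~x2 = max(0, a+b−1) on (0.49, 0.68) = 0.17
(x5 | x2) | (~x4 & ~x2) = min(1, a+b) on (0.64, 0.17) = 0.81
~((x5 | x2) | (~x4 & ~x2)) = 1 − 0.81 = 0.19

0.19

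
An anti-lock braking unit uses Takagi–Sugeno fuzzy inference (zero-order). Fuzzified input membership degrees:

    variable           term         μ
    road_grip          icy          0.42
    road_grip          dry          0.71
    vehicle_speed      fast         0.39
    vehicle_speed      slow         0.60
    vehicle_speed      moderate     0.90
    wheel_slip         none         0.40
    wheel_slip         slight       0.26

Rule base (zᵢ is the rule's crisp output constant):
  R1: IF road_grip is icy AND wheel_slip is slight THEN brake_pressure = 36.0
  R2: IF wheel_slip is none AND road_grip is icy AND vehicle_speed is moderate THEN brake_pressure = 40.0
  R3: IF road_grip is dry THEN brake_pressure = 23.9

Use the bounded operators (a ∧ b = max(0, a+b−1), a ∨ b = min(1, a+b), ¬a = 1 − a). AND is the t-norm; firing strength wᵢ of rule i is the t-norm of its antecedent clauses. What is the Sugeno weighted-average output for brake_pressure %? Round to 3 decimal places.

R1 (z=36.0): icy=0.42, slight=0.26; AND[max(0, a+b−1)] → w = 0.00
R2 (z=40.0): none=0.40, icy=0.42, moderate=0.90; AND[max(0, a+b−1)] → w = 0.00
R3 (z=23.9): dry=0.71 → w = 0.71
Weighted average = (0.00·36.0 + 0.00·40.0 + 0.71·23.9) / (0.00 + 0.00 + 0.71)
  = 16.9690 / 0.7100 = 23.900

23.900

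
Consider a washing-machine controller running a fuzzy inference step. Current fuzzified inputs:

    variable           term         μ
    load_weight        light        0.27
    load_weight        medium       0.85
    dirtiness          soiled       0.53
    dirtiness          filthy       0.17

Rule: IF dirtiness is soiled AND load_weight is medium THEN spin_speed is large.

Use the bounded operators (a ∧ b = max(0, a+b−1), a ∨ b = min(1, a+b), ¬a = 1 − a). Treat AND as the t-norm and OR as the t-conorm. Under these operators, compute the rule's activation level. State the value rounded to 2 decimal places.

0.38

firing strength: soiled=0.53, medium=0.85; AND[max(0, a+b−1)] → w = 0.38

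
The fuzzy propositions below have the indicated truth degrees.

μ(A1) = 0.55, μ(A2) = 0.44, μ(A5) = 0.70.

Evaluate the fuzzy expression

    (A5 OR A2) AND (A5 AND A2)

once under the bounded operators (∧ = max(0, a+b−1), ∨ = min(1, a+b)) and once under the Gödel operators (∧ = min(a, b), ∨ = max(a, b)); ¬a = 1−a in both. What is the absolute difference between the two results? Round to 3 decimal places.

0.300

Under bounded:
  A5 OR A2 = min(1, a+b) on (0.70, 0.44) = 1.00
  A5 AND A2 = max(0, a+b−1) on (0.70, 0.44) = 0.14
  (A5 OR A2) AND (A5 AND A2) = max(0, a+b−1) on (1.00, 0.14) = 0.14
  → value = 0.1400
Under Gödel:
  A5 OR A2 = max(a, b) on (0.70, 0.44) = 0.70
  A5 AND A2 = min(a, b) on (0.70, 0.44) = 0.44
  (A5 OR A2) AND (A5 AND A2) = min(a, b) on (0.70, 0.44) = 0.44
  → value = 0.4400
|0.1400 − 0.4400| = 0.300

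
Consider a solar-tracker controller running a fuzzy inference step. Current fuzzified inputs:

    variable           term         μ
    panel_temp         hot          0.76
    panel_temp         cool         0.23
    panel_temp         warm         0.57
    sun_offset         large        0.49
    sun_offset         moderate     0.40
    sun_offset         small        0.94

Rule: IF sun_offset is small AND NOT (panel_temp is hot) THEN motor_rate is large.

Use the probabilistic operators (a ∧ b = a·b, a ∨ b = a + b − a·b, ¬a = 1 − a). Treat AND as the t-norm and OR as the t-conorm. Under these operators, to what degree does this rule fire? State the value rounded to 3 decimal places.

0.226

firing strength: small=0.94, ¬hot=1−0.76=0.24; AND[a·b] → w = 0.2256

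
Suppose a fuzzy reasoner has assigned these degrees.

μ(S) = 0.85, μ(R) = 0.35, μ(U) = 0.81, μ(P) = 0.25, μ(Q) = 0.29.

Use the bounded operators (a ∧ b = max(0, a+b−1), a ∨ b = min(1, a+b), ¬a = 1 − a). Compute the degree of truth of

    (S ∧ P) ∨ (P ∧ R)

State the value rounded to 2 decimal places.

S ∧ P = max(0, a+b−1) on (0.85, 0.25) = 0.10
P ∧ R = max(0, a+b−1) on (0.25, 0.35) = 0.00
(S ∧ P) ∨ (P ∧ R) = min(1, a+b) on (0.10, 0.00) = 0.10

0.10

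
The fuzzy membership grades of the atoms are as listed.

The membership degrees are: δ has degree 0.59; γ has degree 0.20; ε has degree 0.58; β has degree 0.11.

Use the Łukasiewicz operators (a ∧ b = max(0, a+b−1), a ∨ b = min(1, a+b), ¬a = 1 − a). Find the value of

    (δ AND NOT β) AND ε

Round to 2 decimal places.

NOT β = 1 − 0.11 = 0.89
δ AND NOT β = max(0, a+b−1) on (0.59, 0.89) = 0.48
(δ AND NOT β) AND ε = max(0, a+b−1) on (0.48, 0.58) = 0.06

0.06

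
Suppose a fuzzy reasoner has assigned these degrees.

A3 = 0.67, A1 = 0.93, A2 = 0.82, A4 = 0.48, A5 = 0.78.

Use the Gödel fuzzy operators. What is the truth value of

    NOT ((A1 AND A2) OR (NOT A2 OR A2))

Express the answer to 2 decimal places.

0.18

A1 AND A2 = min(a, b) on (0.93, 0.82) = 0.82
NOT A2 = 1 − 0.82 = 0.18
NOT A2 OR A2 = max(a, b) on (0.18, 0.82) = 0.82
(A1 AND A2) OR (NOT A2 OR A2) = max(a, b) on (0.82, 0.82) = 0.82
NOT ((A1 AND A2) OR (NOT A2 OR A2)) = 1 − 0.82 = 0.18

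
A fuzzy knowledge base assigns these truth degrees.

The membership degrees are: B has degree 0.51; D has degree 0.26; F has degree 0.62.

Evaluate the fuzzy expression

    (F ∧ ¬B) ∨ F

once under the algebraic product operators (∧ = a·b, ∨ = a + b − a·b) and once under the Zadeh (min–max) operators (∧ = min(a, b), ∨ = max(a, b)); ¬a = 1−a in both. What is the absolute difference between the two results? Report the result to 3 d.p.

0.115

Under algebraic product:
  ¬B = 1 − 0.5100 = 0.4900
  F ∧ ¬B = a·b on (0.6200, 0.4900) = 0.3038
  (F ∧ ¬B) ∨ F = a + b − a·b on (0.3038, 0.6200) = 0.7354
  → value = 0.7354
Under Zadeh (min–max):
  ¬B = 1 − 0.51 = 0.49
  F ∧ ¬B = min(a, b) on (0.62, 0.49) = 0.49
  (F ∧ ¬B) ∨ F = max(a, b) on (0.49, 0.62) = 0.62
  → value = 0.6200
|0.7354 − 0.6200| = 0.115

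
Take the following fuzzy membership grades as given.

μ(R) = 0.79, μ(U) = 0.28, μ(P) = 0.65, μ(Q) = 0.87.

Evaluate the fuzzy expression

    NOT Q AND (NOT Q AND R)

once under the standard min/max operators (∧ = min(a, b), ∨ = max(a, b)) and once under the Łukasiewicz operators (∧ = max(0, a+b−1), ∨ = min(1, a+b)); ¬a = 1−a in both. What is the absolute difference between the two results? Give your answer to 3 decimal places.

Under standard min/max:
  NOT Q = 1 − 0.87 = 0.13
  NOT Q = 1 − 0.87 = 0.13
  NOT Q AND R = min(a, b) on (0.13, 0.79) = 0.13
  NOT Q AND (NOT Q AND R) = min(a, b) on (0.13, 0.13) = 0.13
  → value = 0.1300
Under Łukasiewicz:
  NOT Q = 1 − 0.87 = 0.13
  NOT Q = 1 − 0.87 = 0.13
  NOT Q AND R = max(0, a+b−1) on (0.13, 0.79) = 0.00
  NOT Q AND (NOT Q AND R) = max(0, a+b−1) on (0.13, 0.00) = 0.00
  → value = 0.0000
|0.1300 − 0.0000| = 0.130

0.130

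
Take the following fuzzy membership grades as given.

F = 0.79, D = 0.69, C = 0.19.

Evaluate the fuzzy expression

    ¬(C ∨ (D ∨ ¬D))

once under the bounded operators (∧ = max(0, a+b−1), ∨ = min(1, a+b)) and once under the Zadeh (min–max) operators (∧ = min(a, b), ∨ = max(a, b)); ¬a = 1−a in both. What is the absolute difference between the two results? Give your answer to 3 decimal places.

0.310

Under bounded:
  ¬D = 1 − 0.69 = 0.31
  D ∨ ¬D = min(1, a+b) on (0.69, 0.31) = 1.00
  C ∨ (D ∨ ¬D) = min(1, a+b) on (0.19, 1.00) = 1.00
  ¬(C ∨ (D ∨ ¬D)) = 1 − 1.00 = 0.00
  → value = 0.0000
Under Zadeh (min–max):
  ¬D = 1 − 0.69 = 0.31
  D ∨ ¬D = max(a, b) on (0.69, 0.31) = 0.69
  C ∨ (D ∨ ¬D) = max(a, b) on (0.19, 0.69) = 0.69
  ¬(C ∨ (D ∨ ¬D)) = 1 − 0.69 = 0.31
  → value = 0.3100
|0.0000 − 0.3100| = 0.310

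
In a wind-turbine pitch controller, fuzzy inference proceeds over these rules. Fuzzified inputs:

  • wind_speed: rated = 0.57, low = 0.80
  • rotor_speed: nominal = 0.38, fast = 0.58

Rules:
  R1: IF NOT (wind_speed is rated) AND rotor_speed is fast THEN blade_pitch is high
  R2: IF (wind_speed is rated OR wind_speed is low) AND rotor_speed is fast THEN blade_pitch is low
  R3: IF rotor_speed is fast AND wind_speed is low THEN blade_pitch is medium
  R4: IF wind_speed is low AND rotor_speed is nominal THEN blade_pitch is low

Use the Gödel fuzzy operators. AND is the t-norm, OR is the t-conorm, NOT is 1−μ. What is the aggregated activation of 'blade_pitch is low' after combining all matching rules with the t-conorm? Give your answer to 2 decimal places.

R1: ¬rated=1−0.57=0.43, fast=0.58; AND[min(a, b)] → w = 0.43
R2: (rated=0.57 OR low=0.80) = 0.80; AND[min(a, b)] with fast=0.58 → w = 0.58
R3: fast=0.58, low=0.80; AND[min(a, b)] → w = 0.58
R4: low=0.80, nominal=0.38; AND[min(a, b)] → w = 0.38
Rules with consequent 'low': {R2, R4} → strengths 0.58, 0.38
Aggregate via t-conorm [max(a, b)]: 0.58

0.58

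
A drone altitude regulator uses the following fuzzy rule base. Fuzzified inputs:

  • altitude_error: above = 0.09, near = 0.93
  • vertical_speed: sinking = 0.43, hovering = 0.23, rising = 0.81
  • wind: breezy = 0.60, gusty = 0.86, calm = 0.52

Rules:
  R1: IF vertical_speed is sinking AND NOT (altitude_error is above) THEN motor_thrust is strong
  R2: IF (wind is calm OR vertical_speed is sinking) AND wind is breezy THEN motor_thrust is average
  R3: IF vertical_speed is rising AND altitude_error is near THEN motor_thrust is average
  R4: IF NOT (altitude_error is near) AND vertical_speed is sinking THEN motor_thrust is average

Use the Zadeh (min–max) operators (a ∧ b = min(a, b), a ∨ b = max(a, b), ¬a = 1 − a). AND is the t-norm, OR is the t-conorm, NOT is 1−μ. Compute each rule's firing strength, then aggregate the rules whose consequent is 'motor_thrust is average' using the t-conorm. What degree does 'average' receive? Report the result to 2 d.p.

R1: sinking=0.43, ¬above=1−0.09=0.91; AND[min(a, b)] → w = 0.43
R2: (calm=0.52 OR sinking=0.43) = 0.52; AND[min(a, b)] with breezy=0.60 → w = 0.52
R3: rising=0.81, near=0.93; AND[min(a, b)] → w = 0.81
R4: ¬near=1−0.93=0.07, sinking=0.43; AND[min(a, b)] → w = 0.07
Rules with consequent 'average': {R2, R3, R4} → strengths 0.52, 0.81, 0.07
Aggregate via t-conorm [max(a, b)]: 0.81

0.81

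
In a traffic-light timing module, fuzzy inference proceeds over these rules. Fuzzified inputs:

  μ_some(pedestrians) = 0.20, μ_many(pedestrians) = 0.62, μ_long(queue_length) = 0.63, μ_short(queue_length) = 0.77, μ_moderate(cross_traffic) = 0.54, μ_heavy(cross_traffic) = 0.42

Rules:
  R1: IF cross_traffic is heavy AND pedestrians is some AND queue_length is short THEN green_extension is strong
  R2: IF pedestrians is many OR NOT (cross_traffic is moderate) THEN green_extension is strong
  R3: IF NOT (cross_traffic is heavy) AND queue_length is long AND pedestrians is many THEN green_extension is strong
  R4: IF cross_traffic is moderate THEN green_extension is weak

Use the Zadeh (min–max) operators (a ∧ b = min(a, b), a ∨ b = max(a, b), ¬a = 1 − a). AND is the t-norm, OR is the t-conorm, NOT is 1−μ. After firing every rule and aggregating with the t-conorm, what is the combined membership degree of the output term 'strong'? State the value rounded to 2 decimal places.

R1: heavy=0.42, some=0.20, short=0.77; AND[min(a, b)] → w = 0.20
R2: many=0.62, ¬moderate=1−0.54=0.46; OR[max(a, b)] → w = 0.62
R3: ¬heavy=1−0.42=0.58, long=0.63, many=0.62; AND[min(a, b)] → w = 0.58
R4: moderate=0.54 → w = 0.54
Rules with consequent 'strong': {R1, R2, R3} → strengths 0.20, 0.62, 0.58
Aggregate via t-conorm [max(a, b)]: 0.62

0.62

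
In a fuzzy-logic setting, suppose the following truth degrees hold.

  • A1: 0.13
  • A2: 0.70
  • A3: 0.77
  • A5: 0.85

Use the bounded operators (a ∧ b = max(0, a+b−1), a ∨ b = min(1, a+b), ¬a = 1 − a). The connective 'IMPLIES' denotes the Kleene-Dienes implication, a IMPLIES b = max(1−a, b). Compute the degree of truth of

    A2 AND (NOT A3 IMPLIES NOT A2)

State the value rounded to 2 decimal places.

0.47

NOT A3 = 1 − 0.77 = 0.23
NOT A2 = 1 − 0.70 = 0.30
NOT A3 IMPLIES NOT A2  [Kleene-Dienes: max(1−a, b)] with a=0.23, b=0.30 → 0.77
A2 AND (NOT A3 IMPLIES NOT A2) = max(0, a+b−1) on (0.70, 0.77) = 0.47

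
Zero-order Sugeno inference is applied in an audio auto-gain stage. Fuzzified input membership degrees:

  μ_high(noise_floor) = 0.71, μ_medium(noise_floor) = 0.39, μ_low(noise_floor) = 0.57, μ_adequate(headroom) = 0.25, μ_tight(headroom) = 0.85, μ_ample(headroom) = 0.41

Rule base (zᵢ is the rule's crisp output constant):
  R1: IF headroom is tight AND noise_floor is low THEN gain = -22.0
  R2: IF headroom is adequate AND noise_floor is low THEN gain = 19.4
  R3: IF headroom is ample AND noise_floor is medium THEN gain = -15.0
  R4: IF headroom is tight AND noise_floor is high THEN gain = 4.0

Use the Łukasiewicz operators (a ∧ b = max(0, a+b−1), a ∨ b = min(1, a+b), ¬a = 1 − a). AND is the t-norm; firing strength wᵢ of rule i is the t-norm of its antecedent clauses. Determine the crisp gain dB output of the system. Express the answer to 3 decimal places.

R1 (z=-22.0): tight=0.85, low=0.57; AND[max(0, a+b−1)] → w = 0.42
R2 (z=19.4): adequate=0.25, low=0.57; AND[max(0, a+b−1)] → w = 0.00
R3 (z=-15.0): ample=0.41, medium=0.39; AND[max(0, a+b−1)] → w = 0.00
R4 (z=4.0): tight=0.85, high=0.71; AND[max(0, a+b−1)] → w = 0.56
Weighted average = (0.42·-22.0 + 0.00·19.4 + 0.00·-15.0 + 0.56·4.0) / (0.42 + 0.00 + 0.00 + 0.56)
  = -7.0000 / 0.9800 = -7.143

-7.143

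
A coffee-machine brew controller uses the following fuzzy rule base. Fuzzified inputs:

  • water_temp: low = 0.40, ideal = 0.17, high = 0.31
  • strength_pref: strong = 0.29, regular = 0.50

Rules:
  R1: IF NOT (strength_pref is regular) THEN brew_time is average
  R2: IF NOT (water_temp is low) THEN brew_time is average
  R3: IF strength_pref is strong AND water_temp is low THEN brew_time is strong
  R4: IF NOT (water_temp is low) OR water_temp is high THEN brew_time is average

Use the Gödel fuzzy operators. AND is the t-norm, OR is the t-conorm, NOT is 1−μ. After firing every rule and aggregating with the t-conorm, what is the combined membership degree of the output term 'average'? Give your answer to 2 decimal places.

R1: ¬regular=1−0.50=0.50 → w = 0.50
R2: ¬low=1−0.40=0.60 → w = 0.60
R3: strong=0.29, low=0.40; AND[min(a, b)] → w = 0.29
R4: ¬low=1−0.40=0.60, high=0.31; OR[max(a, b)] → w = 0.60
Rules with consequent 'average': {R1, R2, R4} → strengths 0.50, 0.60, 0.60
Aggregate via t-conorm [max(a, b)]: 0.60

0.60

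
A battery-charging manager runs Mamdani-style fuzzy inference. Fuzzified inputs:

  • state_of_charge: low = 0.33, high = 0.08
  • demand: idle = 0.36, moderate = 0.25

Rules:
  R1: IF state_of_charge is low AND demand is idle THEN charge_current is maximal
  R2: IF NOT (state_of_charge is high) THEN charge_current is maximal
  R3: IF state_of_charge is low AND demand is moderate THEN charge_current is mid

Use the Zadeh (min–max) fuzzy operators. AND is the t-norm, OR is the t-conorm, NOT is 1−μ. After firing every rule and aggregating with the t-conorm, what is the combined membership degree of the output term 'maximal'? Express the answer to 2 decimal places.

0.92

R1: low=0.33, idle=0.36; AND[min(a, b)] → w = 0.33
R2: ¬high=1−0.08=0.92 → w = 0.92
R3: low=0.33, moderate=0.25; AND[min(a, b)] → w = 0.25
Rules with consequent 'maximal': {R1, R2} → strengths 0.33, 0.92
Aggregate via t-conorm [max(a, b)]: 0.92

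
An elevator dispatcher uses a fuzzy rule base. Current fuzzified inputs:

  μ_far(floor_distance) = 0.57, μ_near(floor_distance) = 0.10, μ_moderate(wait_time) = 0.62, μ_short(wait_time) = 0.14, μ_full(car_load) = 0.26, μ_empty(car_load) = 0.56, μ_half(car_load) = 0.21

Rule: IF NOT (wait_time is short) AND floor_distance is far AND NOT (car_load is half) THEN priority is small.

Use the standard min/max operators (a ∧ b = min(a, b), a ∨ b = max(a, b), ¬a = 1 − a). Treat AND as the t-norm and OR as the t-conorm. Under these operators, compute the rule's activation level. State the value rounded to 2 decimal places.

0.57

firing strength: ¬short=1−0.14=0.86, far=0.57, ¬half=1−0.21=0.79; AND[min(a, b)] → w = 0.57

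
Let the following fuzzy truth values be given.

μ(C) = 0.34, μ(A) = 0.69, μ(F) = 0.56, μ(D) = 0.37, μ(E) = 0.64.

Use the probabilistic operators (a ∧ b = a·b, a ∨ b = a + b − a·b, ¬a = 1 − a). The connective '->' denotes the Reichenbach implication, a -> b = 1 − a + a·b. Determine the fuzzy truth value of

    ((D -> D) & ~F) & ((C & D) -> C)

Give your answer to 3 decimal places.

D -> D  [Reichenbach: 1 − a + a·b] with a=0.3700, b=0.3700 → 0.7669
~F = 1 − 0.5600 = 0.4400
(D -> D) & ~F = a·b on (0.7669, 0.4400) = 0.3374
C & D = a·b on (0.3400, 0.3700) = 0.1258
(C & D) -> C  [Reichenbach: 1 − a + a·b] with a=0.1258, b=0.3400 → 0.9170
((D -> D) & ~F) & ((C & D) -> C) = a·b on (0.3374, 0.9170) = 0.3094

0.309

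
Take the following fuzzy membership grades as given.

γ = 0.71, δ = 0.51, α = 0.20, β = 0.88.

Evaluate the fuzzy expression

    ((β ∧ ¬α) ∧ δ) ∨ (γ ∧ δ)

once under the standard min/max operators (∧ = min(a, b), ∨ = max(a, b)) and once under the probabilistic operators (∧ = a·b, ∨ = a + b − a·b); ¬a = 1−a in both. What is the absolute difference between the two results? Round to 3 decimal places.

Under standard min/max:
  ¬α = 1 − 0.20 = 0.80
  β ∧ ¬α = min(a, b) on (0.88, 0.80) = 0.80
  (β ∧ ¬α) ∧ δ = min(a, b) on (0.80, 0.51) = 0.51
  γ ∧ δ = min(a, b) on (0.71, 0.51) = 0.51
  ((β ∧ ¬α) ∧ δ) ∨ (γ ∧ δ) = max(a, b) on (0.51, 0.51) = 0.51
  → value = 0.5100
Under probabilistic:
  ¬α = 1 − 0.2000 = 0.8000
  β ∧ ¬α = a·b on (0.8800, 0.8000) = 0.7040
  (β ∧ ¬α) ∧ δ = a·b on (0.7040, 0.5100) = 0.3590
  γ ∧ δ = a·b on (0.7100, 0.5100) = 0.3621
  ((β ∧ ¬α) ∧ δ) ∨ (γ ∧ δ) = a + b − a·b on (0.3590, 0.3621) = 0.5911
  → value = 0.5911
|0.5100 − 0.5911| = 0.081

0.081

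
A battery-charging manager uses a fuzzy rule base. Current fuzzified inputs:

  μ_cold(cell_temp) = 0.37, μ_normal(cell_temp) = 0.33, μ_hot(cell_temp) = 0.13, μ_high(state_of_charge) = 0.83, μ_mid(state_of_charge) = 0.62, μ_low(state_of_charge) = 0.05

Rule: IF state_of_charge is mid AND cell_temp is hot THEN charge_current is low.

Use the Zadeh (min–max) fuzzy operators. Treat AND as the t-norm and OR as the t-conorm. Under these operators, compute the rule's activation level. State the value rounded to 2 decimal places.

0.13

firing strength: mid=0.62, hot=0.13; AND[min(a, b)] → w = 0.13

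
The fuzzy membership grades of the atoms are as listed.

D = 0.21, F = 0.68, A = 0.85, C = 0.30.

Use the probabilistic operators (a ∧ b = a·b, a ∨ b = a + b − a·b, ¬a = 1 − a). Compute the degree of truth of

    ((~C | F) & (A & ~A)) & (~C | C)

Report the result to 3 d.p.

~C = 1 − 0.3000 = 0.7000
~C | F = a + b − a·b on (0.7000, 0.6800) = 0.9040
~A = 1 − 0.8500 = 0.1500
A & ~A = a·b on (0.8500, 0.1500) = 0.1275
(~C | F) & (A & ~A) = a·b on (0.9040, 0.1275) = 0.1153
~C = 1 − 0.3000 = 0.7000
~C | C = a + b − a·b on (0.7000, 0.3000) = 0.7900
((~C | F) & (A & ~A)) & (~C | C) = a·b on (0.1153, 0.7900) = 0.0911

0.091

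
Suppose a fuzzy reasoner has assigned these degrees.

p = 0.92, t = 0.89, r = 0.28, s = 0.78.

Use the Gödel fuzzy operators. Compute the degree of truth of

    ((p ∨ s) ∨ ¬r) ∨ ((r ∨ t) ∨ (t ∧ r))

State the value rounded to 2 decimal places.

0.92

p ∨ s = max(a, b) on (0.92, 0.78) = 0.92
¬r = 1 − 0.28 = 0.72
(p ∨ s) ∨ ¬r = max(a, b) on (0.92, 0.72) = 0.92
r ∨ t = max(a, b) on (0.28, 0.89) = 0.89
t ∧ r = min(a, b) on (0.89, 0.28) = 0.28
(r ∨ t) ∨ (t ∧ r) = max(a, b) on (0.89, 0.28) = 0.89
((p ∨ s) ∨ ¬r) ∨ ((r ∨ t) ∨ (t ∧ r)) = max(a, b) on (0.92, 0.89) = 0.92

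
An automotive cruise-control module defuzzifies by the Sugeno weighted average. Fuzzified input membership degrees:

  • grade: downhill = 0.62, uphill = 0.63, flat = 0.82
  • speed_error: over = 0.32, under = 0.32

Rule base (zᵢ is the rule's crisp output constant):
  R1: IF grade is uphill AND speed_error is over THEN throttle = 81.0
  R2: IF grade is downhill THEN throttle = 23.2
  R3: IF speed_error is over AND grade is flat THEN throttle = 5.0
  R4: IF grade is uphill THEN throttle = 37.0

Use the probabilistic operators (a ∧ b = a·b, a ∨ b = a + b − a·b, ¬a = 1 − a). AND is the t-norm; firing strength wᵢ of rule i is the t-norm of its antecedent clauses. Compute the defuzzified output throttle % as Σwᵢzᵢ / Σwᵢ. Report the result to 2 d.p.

R1 (z=81.0): uphill=0.63, over=0.32; AND[a·b] → w = 0.2016
R2 (z=23.2): downhill=0.62 → w = 0.6200
R3 (z=5.0): over=0.32, flat=0.82; AND[a·b] → w = 0.2624
R4 (z=37.0): uphill=0.63 → w = 0.6300
Weighted average = (0.2016·81.0 + 0.6200·23.2 + 0.2624·5.0 + 0.6300·37.0) / (0.2016 + 0.6200 + 0.2624 + 0.6300)
  = 55.3356 / 1.7140 = 32.28

32.28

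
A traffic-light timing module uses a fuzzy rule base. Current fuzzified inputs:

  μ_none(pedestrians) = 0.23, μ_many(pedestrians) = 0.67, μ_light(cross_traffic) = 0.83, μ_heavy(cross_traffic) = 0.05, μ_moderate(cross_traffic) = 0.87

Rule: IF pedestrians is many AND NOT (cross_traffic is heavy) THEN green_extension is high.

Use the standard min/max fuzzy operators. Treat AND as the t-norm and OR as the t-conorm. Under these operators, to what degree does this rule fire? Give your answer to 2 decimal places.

firing strength: many=0.67, ¬heavy=1−0.05=0.95; AND[min(a, b)] → w = 0.67

0.67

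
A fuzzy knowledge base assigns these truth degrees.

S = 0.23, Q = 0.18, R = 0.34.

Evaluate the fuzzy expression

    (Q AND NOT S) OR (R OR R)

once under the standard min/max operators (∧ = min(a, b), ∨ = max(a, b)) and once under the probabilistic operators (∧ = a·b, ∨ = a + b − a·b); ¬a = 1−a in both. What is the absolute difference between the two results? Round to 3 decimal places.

Under standard min/max:
  NOT S = 1 − 0.23 = 0.77
  Q AND NOT S = min(a, b) on (0.18, 0.77) = 0.18
  R OR R = max(a, b) on (0.34, 0.34) = 0.34
  (Q AND NOT S) OR (R OR R) = max(a, b) on (0.18, 0.34) = 0.34
  → value = 0.3400
Under probabilistic:
  NOT S = 1 − 0.2300 = 0.7700
  Q AND NOT S = a·b on (0.1800, 0.7700) = 0.1386
  R OR R = a + b − a·b on (0.3400, 0.3400) = 0.5644
  (Q AND NOT S) OR (R OR R) = a + b − a·b on (0.1386, 0.5644) = 0.6248
  → value = 0.6248
|0.3400 − 0.6248| = 0.285

0.285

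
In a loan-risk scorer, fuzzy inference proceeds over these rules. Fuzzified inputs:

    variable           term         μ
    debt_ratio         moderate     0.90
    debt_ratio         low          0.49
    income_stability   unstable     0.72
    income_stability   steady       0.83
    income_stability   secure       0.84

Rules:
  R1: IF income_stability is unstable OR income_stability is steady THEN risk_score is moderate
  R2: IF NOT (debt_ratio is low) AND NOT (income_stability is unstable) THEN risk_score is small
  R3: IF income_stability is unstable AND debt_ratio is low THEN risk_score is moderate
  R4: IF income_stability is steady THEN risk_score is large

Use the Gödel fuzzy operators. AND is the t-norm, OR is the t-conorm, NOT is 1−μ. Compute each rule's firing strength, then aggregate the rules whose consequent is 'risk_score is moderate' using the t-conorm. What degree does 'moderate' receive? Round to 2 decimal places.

0.83

R1: unstable=0.72, steady=0.83; OR[max(a, b)] → w = 0.83
R2: ¬low=1−0.49=0.51, ¬unstable=1−0.72=0.28; AND[min(a, b)] → w = 0.28
R3: unstable=0.72, low=0.49; AND[min(a, b)] → w = 0.49
R4: steady=0.83 → w = 0.83
Rules with consequent 'moderate': {R1, R3} → strengths 0.83, 0.49
Aggregate via t-conorm [max(a, b)]: 0.83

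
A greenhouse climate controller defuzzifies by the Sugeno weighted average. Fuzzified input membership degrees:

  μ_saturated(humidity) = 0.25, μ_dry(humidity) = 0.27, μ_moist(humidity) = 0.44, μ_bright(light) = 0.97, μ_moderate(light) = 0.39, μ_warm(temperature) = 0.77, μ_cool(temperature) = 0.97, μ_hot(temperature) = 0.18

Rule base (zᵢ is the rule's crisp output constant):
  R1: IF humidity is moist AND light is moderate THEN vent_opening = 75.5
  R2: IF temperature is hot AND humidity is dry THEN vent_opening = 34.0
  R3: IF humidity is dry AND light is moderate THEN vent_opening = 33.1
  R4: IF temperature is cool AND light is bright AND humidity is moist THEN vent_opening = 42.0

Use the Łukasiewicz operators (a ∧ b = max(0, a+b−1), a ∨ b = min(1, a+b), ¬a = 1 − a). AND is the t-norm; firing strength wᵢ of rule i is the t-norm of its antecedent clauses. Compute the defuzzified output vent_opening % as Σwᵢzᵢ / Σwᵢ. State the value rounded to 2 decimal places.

42.00

R1 (z=75.5): moist=0.44, moderate=0.39; AND[max(0, a+b−1)] → w = 0.00
R2 (z=34.0): hot=0.18, dry=0.27; AND[max(0, a+b−1)] → w = 0.00
R3 (z=33.1): dry=0.27, moderate=0.39; AND[max(0, a+b−1)] → w = 0.00
R4 (z=42.0): cool=0.97, bright=0.97, moist=0.44; AND[max(0, a+b−1)] → w = 0.38
Weighted average = (0.00·75.5 + 0.00·34.0 + 0.00·33.1 + 0.38·42.0) / (0.00 + 0.00 + 0.00 + 0.38)
  = 15.9600 / 0.3800 = 42.00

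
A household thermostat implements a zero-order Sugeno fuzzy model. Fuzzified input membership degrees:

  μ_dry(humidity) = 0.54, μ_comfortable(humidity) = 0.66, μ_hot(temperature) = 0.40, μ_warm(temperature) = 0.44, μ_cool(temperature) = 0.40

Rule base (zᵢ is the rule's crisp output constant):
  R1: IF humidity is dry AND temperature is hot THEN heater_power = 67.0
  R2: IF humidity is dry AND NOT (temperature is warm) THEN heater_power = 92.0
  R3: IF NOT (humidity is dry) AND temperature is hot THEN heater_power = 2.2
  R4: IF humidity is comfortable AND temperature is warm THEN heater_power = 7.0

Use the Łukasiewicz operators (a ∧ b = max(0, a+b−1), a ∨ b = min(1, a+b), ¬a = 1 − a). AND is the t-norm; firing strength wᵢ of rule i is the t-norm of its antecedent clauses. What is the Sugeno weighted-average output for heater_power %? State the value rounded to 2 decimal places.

R1 (z=67.0): dry=0.54, hot=0.40; AND[max(0, a+b−1)] → w = 0.00
R2 (z=92.0): dry=0.54, ¬warm=1−0.44=0.56; AND[max(0, a+b−1)] → w = 0.10
R3 (z=2.2): ¬dry=1−0.54=0.46, hot=0.40; AND[max(0, a+b−1)] → w = 0.00
R4 (z=7.0): comfortable=0.66, warm=0.44; AND[max(0, a+b−1)] → w = 0.10
Weighted average = (0.00·67.0 + 0.10·92.0 + 0.00·2.2 + 0.10·7.0) / (0.00 + 0.10 + 0.00 + 0.10)
  = 9.9000 / 0.2000 = 49.50

49.50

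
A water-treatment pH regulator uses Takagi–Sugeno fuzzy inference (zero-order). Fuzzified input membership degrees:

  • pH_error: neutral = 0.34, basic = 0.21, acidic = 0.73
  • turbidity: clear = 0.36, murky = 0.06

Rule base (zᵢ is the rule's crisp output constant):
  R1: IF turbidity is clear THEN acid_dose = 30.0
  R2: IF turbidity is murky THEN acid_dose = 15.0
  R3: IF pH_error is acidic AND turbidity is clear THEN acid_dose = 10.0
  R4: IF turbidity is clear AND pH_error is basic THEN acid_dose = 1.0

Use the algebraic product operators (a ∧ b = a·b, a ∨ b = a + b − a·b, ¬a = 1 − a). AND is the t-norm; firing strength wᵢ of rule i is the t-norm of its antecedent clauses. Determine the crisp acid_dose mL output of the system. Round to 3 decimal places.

R1 (z=30.0): clear=0.36 → w = 0.3600
R2 (z=15.0): murky=0.06 → w = 0.0600
R3 (z=10.0): acidic=0.73, clear=0.36; AND[a·b] → w = 0.2628
R4 (z=1.0): clear=0.36, basic=0.21; AND[a·b] → w = 0.0756
Weighted average = (0.3600·30.0 + 0.0600·15.0 + 0.2628·10.0 + 0.0756·1.0) / (0.3600 + 0.0600 + 0.2628 + 0.0756)
  = 14.4036 / 0.7584 = 18.992

18.992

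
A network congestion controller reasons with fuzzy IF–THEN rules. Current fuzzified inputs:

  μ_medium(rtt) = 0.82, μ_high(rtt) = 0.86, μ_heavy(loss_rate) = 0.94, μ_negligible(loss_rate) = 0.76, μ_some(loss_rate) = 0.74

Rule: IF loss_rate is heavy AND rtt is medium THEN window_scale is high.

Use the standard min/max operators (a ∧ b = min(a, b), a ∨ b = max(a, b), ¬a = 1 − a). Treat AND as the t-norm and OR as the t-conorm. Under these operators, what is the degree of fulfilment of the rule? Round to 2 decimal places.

firing strength: heavy=0.94, medium=0.82; AND[min(a, b)] → w = 0.82

0.82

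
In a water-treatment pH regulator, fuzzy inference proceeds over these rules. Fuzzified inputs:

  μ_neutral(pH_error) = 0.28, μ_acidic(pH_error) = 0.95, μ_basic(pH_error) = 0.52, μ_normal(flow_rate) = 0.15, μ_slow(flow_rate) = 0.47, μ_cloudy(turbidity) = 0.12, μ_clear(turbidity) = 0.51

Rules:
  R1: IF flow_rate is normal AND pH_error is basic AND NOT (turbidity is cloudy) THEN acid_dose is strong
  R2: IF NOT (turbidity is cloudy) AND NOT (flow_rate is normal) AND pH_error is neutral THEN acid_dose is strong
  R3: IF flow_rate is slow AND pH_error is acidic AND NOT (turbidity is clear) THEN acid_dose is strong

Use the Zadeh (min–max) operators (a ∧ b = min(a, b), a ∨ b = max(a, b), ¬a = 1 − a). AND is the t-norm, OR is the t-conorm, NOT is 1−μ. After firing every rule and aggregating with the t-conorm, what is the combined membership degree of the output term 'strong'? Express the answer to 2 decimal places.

R1: normal=0.15, basic=0.52, ¬cloudy=1−0.12=0.88; AND[min(a, b)] → w = 0.15
R2: ¬cloudy=1−0.12=0.88, ¬normal=1−0.15=0.85, neutral=0.28; AND[min(a, b)] → w = 0.28
R3: slow=0.47, acidic=0.95, ¬clear=1−0.51=0.49; AND[min(a, b)] → w = 0.47
Rules with consequent 'strong': {R1, R2, R3} → strengths 0.15, 0.28, 0.47
Aggregate via t-conorm [max(a, b)]: 0.47

0.47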